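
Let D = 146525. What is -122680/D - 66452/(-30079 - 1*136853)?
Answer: -537116923/1222985565 ≈ -0.43919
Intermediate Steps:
-122680/D - 66452/(-30079 - 1*136853) = -122680/146525 - 66452/(-30079 - 1*136853) = -122680*1/146525 - 66452/(-30079 - 136853) = -24536/29305 - 66452/(-166932) = -24536/29305 - 66452*(-1/166932) = -24536/29305 + 16613/41733 = -537116923/1222985565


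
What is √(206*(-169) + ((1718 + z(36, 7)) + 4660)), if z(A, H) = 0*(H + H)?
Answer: 2*I*√7109 ≈ 168.63*I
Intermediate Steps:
z(A, H) = 0 (z(A, H) = 0*(2*H) = 0)
√(206*(-169) + ((1718 + z(36, 7)) + 4660)) = √(206*(-169) + ((1718 + 0) + 4660)) = √(-34814 + (1718 + 4660)) = √(-34814 + 6378) = √(-28436) = 2*I*√7109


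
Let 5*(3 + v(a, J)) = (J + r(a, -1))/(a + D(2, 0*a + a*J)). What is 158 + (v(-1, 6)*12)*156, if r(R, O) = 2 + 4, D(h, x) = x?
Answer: -213494/35 ≈ -6099.8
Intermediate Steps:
r(R, O) = 6
v(a, J) = -3 + (6 + J)/(5*(a + J*a)) (v(a, J) = -3 + ((J + 6)/(a + (0*a + a*J)))/5 = -3 + ((6 + J)/(a + (0 + J*a)))/5 = -3 + ((6 + J)/(a + J*a))/5 = -3 + (6 + J)/(5*(a + J*a)))
158 + (v(-1, 6)*12)*156 = 158 + (((1/5)*(6 + 6 - 15*(-1) - 15*6*(-1))/(-1*(1 + 6)))*12)*156 = 158 + (((1/5)*(-1)*(6 + 6 + 15 + 90)/7)*12)*156 = 158 + (((1/5)*(-1)*(1/7)*117)*12)*156 = 158 - 117/35*12*156 = 158 - 1404/35*156 = 158 - 219024/35 = -213494/35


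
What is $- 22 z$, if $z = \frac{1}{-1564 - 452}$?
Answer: $\frac{11}{1008} \approx 0.010913$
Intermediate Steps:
$z = - \frac{1}{2016}$ ($z = \frac{1}{-2016} = - \frac{1}{2016} \approx -0.00049603$)
$- 22 z = \left(-22\right) \left(- \frac{1}{2016}\right) = \frac{11}{1008}$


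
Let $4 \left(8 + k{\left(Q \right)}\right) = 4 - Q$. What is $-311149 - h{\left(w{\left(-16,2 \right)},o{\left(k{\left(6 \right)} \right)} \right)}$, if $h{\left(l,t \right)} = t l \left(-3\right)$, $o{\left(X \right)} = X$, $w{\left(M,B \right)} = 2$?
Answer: $-311200$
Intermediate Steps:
$k{\left(Q \right)} = -7 - \frac{Q}{4}$ ($k{\left(Q \right)} = -8 + \frac{4 - Q}{4} = -8 - \left(-1 + \frac{Q}{4}\right) = -7 - \frac{Q}{4}$)
$h{\left(l,t \right)} = - 3 l t$ ($h{\left(l,t \right)} = t \left(- 3 l\right) = - 3 l t$)
$-311149 - h{\left(w{\left(-16,2 \right)},o{\left(k{\left(6 \right)} \right)} \right)} = -311149 - \left(-3\right) 2 \left(-7 - \frac{3}{2}\right) = -311149 - \left(-3\right) 2 \left(- \frac{17}{2}\right) = -311149 - 51 = -311200$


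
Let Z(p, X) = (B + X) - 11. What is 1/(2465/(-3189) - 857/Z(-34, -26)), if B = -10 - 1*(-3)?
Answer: 140316/2624513 ≈ 0.053464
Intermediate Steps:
B = -7 (B = -10 + 3 = -7)
Z(p, X) = -18 + X (Z(p, X) = (-7 + X) - 11 = -18 + X)
1/(2465/(-3189) - 857/Z(-34, -26)) = 1/(2465/(-3189) - 857/(-18 - 26)) = 1/(2465*(-1/3189) - 857/(-44)) = 1/(-2465/3189 - 857*(-1/44)) = 1/(-2465/3189 + 857/44) = 1/(2624513/140316) = 140316/2624513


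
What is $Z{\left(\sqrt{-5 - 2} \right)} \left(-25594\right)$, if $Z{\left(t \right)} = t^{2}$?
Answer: $179158$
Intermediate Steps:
$Z{\left(\sqrt{-5 - 2} \right)} \left(-25594\right) = \left(\sqrt{-5 - 2}\right)^{2} \left(-25594\right) = \left(\sqrt{-7}\right)^{2} \left(-25594\right) = \left(i \sqrt{7}\right)^{2} \left(-25594\right) = \left(-7\right) \left(-25594\right) = 179158$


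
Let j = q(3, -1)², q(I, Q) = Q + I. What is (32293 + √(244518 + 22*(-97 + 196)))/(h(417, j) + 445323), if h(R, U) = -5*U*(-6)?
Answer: 32293/445443 + 2*√61674/445443 ≈ 0.073611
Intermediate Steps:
q(I, Q) = I + Q
j = 4 (j = (3 - 1)² = 2² = 4)
h(R, U) = 30*U
(32293 + √(244518 + 22*(-97 + 196)))/(h(417, j) + 445323) = (32293 + √(244518 + 22*(-97 + 196)))/(30*4 + 445323) = (32293 + √(244518 + 22*99))/(120 + 445323) = (32293 + √(244518 + 2178))/445443 = (32293 + √246696)*(1/445443) = (32293 + 2*√61674)*(1/445443) = 32293/445443 + 2*√61674/445443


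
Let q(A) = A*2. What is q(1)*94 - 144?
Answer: 44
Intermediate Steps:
q(A) = 2*A
q(1)*94 - 144 = (2*1)*94 - 144 = 2*94 - 144 = 188 - 144 = 44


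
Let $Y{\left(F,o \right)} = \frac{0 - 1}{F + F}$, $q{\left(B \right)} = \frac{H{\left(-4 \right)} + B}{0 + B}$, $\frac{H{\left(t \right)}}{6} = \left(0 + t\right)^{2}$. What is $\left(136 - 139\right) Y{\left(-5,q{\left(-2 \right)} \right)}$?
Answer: $- \frac{3}{10} \approx -0.3$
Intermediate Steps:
$H{\left(t \right)} = 6 t^{2}$ ($H{\left(t \right)} = 6 \left(0 + t\right)^{2} = 6 t^{2}$)
$q{\left(B \right)} = \frac{96 + B}{B}$ ($q{\left(B \right)} = \frac{6 \left(-4\right)^{2} + B}{0 + B} = \frac{6 \cdot 16 + B}{B} = \frac{96 + B}{B}$)
$Y{\left(F,o \right)} = - \frac{1}{2 F}$
$\left(136 - 139\right) Y{\left(-5,q{\left(-2 \right)} \right)} = \left(136 - 139\right) \left(- \frac{1}{2 \left(-5\right)}\right) = - 3 \left(\left(- \frac{1}{2}\right) \left(- \frac{1}{5}\right)\right) = \left(-3\right) \frac{1}{10} = - \frac{3}{10}$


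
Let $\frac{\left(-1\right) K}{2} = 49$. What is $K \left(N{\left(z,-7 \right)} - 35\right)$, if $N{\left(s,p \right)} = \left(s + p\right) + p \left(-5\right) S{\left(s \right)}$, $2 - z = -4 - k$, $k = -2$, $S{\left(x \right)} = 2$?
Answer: $-3136$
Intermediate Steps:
$K = -98$ ($K = \left(-2\right) 49 = -98$)
$z = 4$ ($z = 2 - \left(-4 - -2\right) = 2 - \left(-4 + 2\right) = 2 - -2 = 2 + 2 = 4$)
$N{\left(s,p \right)} = s - 9 p$ ($N{\left(s,p \right)} = \left(s + p\right) + p \left(-5\right) 2 = \left(p + s\right) + - 5 p 2 = \left(p + s\right) - 10 p = s - 9 p$)
$K \left(N{\left(z,-7 \right)} - 35\right) = - 98 \left(\left(4 - -63\right) - 35\right) = - 98 \left(\left(4 + 63\right) - 35\right) = - 98 \left(67 - 35\right) = \left(-98\right) 32 = -3136$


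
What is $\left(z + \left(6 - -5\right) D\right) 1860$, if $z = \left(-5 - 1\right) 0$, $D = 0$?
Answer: $0$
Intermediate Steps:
$z = 0$ ($z = \left(-6\right) 0 = 0$)
$\left(z + \left(6 - -5\right) D\right) 1860 = \left(0 + \left(6 - -5\right) 0\right) 1860 = \left(0 + \left(6 + 5\right) 0\right) 1860 = \left(0 + 11 \cdot 0\right) 1860 = \left(0 + 0\right) 1860 = 0 \cdot 1860 = 0$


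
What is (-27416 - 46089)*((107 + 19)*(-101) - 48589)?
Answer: 4506959075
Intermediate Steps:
(-27416 - 46089)*((107 + 19)*(-101) - 48589) = -73505*(126*(-101) - 48589) = -73505*(-12726 - 48589) = -73505*(-61315) = 4506959075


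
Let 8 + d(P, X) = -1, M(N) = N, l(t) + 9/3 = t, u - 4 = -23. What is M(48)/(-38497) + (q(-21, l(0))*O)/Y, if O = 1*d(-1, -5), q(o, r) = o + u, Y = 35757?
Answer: 9848/1116413 ≈ 0.0088211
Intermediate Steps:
u = -19 (u = 4 - 23 = -19)
l(t) = -3 + t
d(P, X) = -9 (d(P, X) = -8 - 1 = -9)
q(o, r) = -19 + o (q(o, r) = o - 19 = -19 + o)
O = -9 (O = 1*(-9) = -9)
M(48)/(-38497) + (q(-21, l(0))*O)/Y = 48/(-38497) + ((-19 - 21)*(-9))/35757 = 48*(-1/38497) - 40*(-9)*(1/35757) = -48/38497 + 360*(1/35757) = -48/38497 + 40/3973 = 9848/1116413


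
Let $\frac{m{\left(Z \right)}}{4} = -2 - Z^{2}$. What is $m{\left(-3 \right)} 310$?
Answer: $-13640$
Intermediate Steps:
$m{\left(Z \right)} = -8 - 4 Z^{2}$ ($m{\left(Z \right)} = 4 \left(-2 - Z^{2}\right) = -8 - 4 Z^{2}$)
$m{\left(-3 \right)} 310 = \left(-8 - 4 \left(-3\right)^{2}\right) 310 = \left(-8 - 36\right) 310 = \left(-44\right) 310 = -13640$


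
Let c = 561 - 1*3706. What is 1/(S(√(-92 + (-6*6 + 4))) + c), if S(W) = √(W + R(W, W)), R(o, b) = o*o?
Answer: 1/(-3145 + √2*√(-62 + I*√31)) ≈ -0.00031801 - 1.127e-6*I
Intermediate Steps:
R(o, b) = o²
S(W) = √(W + W²)
c = -3145 (c = 561 - 3706 = -3145)
1/(S(√(-92 + (-6*6 + 4))) + c) = 1/(√(√(-92 + (-6*6 + 4))*(1 + √(-92 + (-6*6 + 4)))) - 3145) = 1/(√(√(-92 + (-36 + 4))*(1 + √(-92 + (-36 + 4)))) - 3145) = 1/(√(√(-92 - 32)*(1 + √(-92 - 32))) - 3145) = 1/(√(√(-124)*(1 + √(-124))) - 3145) = 1/(√((2*I*√31)*(1 + 2*I*√31)) - 3145) = 1/(√(2*I*√31*(1 + 2*I*√31)) - 3145) = 1/(√2*31^(¼)*√(I*(1 + 2*I*√31)) - 3145) = 1/(-3145 + √2*31^(¼)*√(I*(1 + 2*I*√31)))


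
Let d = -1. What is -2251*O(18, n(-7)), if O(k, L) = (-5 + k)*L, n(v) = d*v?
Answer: -204841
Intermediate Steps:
n(v) = -v
O(k, L) = L*(-5 + k)
-2251*O(18, n(-7)) = -2251*(-1*(-7))*(-5 + 18) = -2251*7*13 = -2251/(1/91) = -2251/1/91 = -2251*91 = -204841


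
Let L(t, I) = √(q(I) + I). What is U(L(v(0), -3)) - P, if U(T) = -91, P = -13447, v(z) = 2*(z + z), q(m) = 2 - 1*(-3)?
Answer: 13356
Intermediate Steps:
q(m) = 5 (q(m) = 2 + 3 = 5)
v(z) = 4*z (v(z) = 2*(2*z) = 4*z)
L(t, I) = √(5 + I)
U(L(v(0), -3)) - P = -91 - 1*(-13447) = -91 + 13447 = 13356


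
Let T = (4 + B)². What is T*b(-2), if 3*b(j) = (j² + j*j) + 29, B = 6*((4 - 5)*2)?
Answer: 2368/3 ≈ 789.33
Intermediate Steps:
B = -12 (B = 6*(-1*2) = 6*(-2) = -12)
b(j) = 29/3 + 2*j²/3 (b(j) = ((j² + j*j) + 29)/3 = ((j² + j²) + 29)/3 = (2*j² + 29)/3 = (29 + 2*j²)/3 = 29/3 + 2*j²/3)
T = 64 (T = (4 - 12)² = (-8)² = 64)
T*b(-2) = 64*(29/3 + (⅔)*(-2)²) = 64*(29/3 + (⅔)*4) = 64*(29/3 + 8/3) = 64*(37/3) = 2368/3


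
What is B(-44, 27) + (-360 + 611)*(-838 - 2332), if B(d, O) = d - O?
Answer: -795741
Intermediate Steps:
B(-44, 27) + (-360 + 611)*(-838 - 2332) = (-44 - 1*27) + (-360 + 611)*(-838 - 2332) = (-44 - 27) + 251*(-3170) = -71 - 795670 = -795741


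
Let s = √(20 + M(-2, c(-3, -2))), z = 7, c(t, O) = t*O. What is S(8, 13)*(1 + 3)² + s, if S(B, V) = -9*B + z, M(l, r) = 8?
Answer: -1040 + 2*√7 ≈ -1034.7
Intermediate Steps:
c(t, O) = O*t
S(B, V) = 7 - 9*B (S(B, V) = -9*B + 7 = 7 - 9*B)
s = 2*√7 (s = √(20 + 8) = √28 = 2*√7 ≈ 5.2915)
S(8, 13)*(1 + 3)² + s = (7 - 9*8)*(1 + 3)² + 2*√7 = (7 - 72)*4² + 2*√7 = -65*16 + 2*√7 = -1040 + 2*√7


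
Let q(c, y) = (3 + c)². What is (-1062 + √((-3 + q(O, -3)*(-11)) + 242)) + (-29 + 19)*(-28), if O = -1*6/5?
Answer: -782 + 2*√1271/5 ≈ -767.74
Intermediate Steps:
O = -6/5 (O = -6*⅕ = -6/5 ≈ -1.2000)
(-1062 + √((-3 + q(O, -3)*(-11)) + 242)) + (-29 + 19)*(-28) = (-1062 + √((-3 + (3 - 6/5)²*(-11)) + 242)) + (-29 + 19)*(-28) = (-1062 + √((-3 + (9/5)²*(-11)) + 242)) - 10*(-28) = (-1062 + √((-3 + (81/25)*(-11)) + 242)) + 280 = (-1062 + √((-3 - 891/25) + 242)) + 280 = (-1062 + √(-966/25 + 242)) + 280 = (-1062 + √(5084/25)) + 280 = (-1062 + 2*√1271/5) + 280 = -782 + 2*√1271/5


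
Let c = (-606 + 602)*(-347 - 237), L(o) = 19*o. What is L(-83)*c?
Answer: -3683872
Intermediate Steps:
c = 2336 (c = -4*(-584) = 2336)
L(-83)*c = (19*(-83))*2336 = -1577*2336 = -3683872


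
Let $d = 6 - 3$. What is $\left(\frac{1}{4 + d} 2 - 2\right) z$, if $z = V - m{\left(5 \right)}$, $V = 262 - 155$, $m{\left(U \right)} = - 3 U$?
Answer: $- \frac{1464}{7} \approx -209.14$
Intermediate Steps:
$d = 3$
$V = 107$ ($V = 262 - 155 = 107$)
$z = 122$ ($z = 107 - \left(-3\right) 5 = 107 - -15 = 107 + 15 = 122$)
$\left(\frac{1}{4 + d} 2 - 2\right) z = \left(\frac{1}{4 + 3} \cdot 2 - 2\right) 122 = \left(\frac{1}{7} \cdot 2 - 2\right) 122 = \left(\frac{2}{7} - 2\right) 122 = \left(- \frac{12}{7}\right) 122 = - \frac{1464}{7}$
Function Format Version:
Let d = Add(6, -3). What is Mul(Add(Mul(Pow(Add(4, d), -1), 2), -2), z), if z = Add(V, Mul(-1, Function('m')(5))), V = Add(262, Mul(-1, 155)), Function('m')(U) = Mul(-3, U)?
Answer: Rational(-1464, 7) ≈ -209.14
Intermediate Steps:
d = 3
V = 107 (V = Add(262, -155) = 107)
z = 122 (z = Add(107, Mul(-1, Mul(-3, 5))) = Add(107, Mul(-1, -15)) = Add(107, 15) = 122)
Mul(Add(Mul(Pow(Add(4, d), -1), 2), -2), z) = Mul(Add(Mul(Pow(Add(4, 3), -1), 2), -2), 122) = Mul(Add(Mul(Pow(7, -1), 2), -2), 122) = Mul(Add(Mul(Rational(1, 7), 2), -2), 122) = Mul(Add(Rational(2, 7), -2), 122) = Mul(Rational(-12, 7), 122) = Rational(-1464, 7)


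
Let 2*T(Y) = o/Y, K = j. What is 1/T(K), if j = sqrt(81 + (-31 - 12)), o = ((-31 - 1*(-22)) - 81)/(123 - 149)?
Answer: 26*sqrt(38)/45 ≈ 3.5617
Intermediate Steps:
o = 45/13 (o = ((-31 + 22) - 81)/(-26) = (-9 - 81)*(-1/26) = -90*(-1/26) = 45/13 ≈ 3.4615)
j = sqrt(38) (j = sqrt(81 - 43) = sqrt(38) ≈ 6.1644)
K = sqrt(38) ≈ 6.1644
T(Y) = 45/(26*Y) (T(Y) = (45/(13*Y))/2 = 45/(26*Y))
1/T(K) = 1/(45/(26*(sqrt(38)))) = 1/(45*(sqrt(38)/38)/26) = 1/(45*sqrt(38)/988) = 26*sqrt(38)/45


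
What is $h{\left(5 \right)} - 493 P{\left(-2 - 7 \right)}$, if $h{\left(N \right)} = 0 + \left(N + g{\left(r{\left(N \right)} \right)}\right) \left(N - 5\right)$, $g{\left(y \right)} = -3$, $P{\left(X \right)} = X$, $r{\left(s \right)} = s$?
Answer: $4437$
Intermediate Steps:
$h{\left(N \right)} = \left(-5 + N\right) \left(-3 + N\right)$ ($h{\left(N \right)} = 0 + \left(N - 3\right) \left(N - 5\right) = 0 + \left(-3 + N\right) \left(-5 + N\right) = 0 + \left(-5 + N\right) \left(-3 + N\right) = \left(-5 + N\right) \left(-3 + N\right)$)
$h{\left(5 \right)} - 493 P{\left(-2 - 7 \right)} = \left(15 + 5^{2} - 40\right) - 493 \left(-2 - 7\right) = \left(15 + 25 - 40\right) - 493 \left(-2 - 7\right) = 0 - -4437 = 0 + 4437 = 4437$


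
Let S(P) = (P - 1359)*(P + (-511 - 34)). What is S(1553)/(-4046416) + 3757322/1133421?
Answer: 936377819660/286643304321 ≈ 3.2667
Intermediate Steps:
S(P) = (-1359 + P)*(-545 + P) (S(P) = (-1359 + P)*(P - 545) = (-1359 + P)*(-545 + P))
S(1553)/(-4046416) + 3757322/1133421 = (740655 + 1553² - 1904*1553)/(-4046416) + 3757322/1133421 = (740655 + 2411809 - 2956912)*(-1/4046416) + 3757322*(1/1133421) = 195552*(-1/4046416) + 3757322/1133421 = -12222/252901 + 3757322/1133421 = 936377819660/286643304321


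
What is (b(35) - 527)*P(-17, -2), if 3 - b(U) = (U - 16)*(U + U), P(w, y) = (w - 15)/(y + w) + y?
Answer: 11124/19 ≈ 585.47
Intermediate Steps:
P(w, y) = y + (-15 + w)/(w + y) (P(w, y) = (-15 + w)/(w + y) + y = y + (-15 + w)/(w + y))
b(U) = 3 - 2*U*(-16 + U) (b(U) = 3 - (U - 16)*(U + U) = 3 - (-16 + U)*2*U = 3 - 2*U*(-16 + U))
(b(35) - 527)*P(-17, -2) = ((3 - 2*35² + 32*35) - 527)*((-15 - 17 + (-2)² - 17*(-2))/(-17 - 2)) = ((3 - 2*1225 + 1120) - 527)*((-15 - 17 + 4 + 34)/(-19)) = ((3 - 2450 + 1120) - 527)*(-1/19*6) = (-1327 - 527)*(-6/19) = -1854*(-6/19) = 11124/19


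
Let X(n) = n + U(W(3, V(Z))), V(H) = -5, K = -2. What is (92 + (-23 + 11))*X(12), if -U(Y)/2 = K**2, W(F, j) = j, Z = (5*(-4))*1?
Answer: 320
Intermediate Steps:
Z = -20 (Z = -20*1 = -20)
U(Y) = -8 (U(Y) = -2*(-2)**2 = -2*4 = -8)
X(n) = -8 + n (X(n) = n - 8 = -8 + n)
(92 + (-23 + 11))*X(12) = (92 + (-23 + 11))*(-8 + 12) = (92 - 12)*4 = 80*4 = 320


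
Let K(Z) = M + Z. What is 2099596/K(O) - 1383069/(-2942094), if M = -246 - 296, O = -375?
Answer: -2058646839917/899300066 ≈ -2289.2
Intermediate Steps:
M = -542
K(Z) = -542 + Z
2099596/K(O) - 1383069/(-2942094) = 2099596/(-542 - 375) - 1383069/(-2942094) = 2099596/(-917) - 1383069*(-1/2942094) = 2099596*(-1/917) + 461023/980698 = -2099596/917 + 461023/980698 = -2058646839917/899300066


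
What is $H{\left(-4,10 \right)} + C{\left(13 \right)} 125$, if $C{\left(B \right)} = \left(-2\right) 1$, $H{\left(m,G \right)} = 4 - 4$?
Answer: $-250$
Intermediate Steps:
$H{\left(m,G \right)} = 0$
$C{\left(B \right)} = -2$
$H{\left(-4,10 \right)} + C{\left(13 \right)} 125 = 0 - 250 = -250$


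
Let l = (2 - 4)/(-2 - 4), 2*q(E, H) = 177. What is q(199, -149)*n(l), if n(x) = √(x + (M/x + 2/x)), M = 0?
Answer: 59*√57/2 ≈ 222.72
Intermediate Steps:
q(E, H) = 177/2 (q(E, H) = (½)*177 = 177/2)
l = ⅓ (l = -2/(-6) = -2*(-⅙) = ⅓ ≈ 0.33333)
n(x) = √(x + 2/x) (n(x) = √(x + (0/x + 2/x)) = √(x + (0 + 2/x)) = √(x + 2/x))
q(199, -149)*n(l) = 177*√(⅓ + 2/(⅓))/2 = 177*√(⅓ + 2*3)/2 = 177*√(⅓ + 6)/2 = 177*√(19/3)/2 = 177*(√57/3)/2 = 59*√57/2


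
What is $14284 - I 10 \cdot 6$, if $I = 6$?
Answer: $13924$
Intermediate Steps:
$14284 - I 10 \cdot 6 = 14284 - 6 \cdot 10 \cdot 6 = 14284 - 60 \cdot 6 = 14284 - 360 = 13924$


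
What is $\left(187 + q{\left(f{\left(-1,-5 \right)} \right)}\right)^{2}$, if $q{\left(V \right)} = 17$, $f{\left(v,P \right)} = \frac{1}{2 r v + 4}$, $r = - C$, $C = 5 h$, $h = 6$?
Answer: $41616$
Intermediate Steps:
$C = 30$ ($C = 5 \cdot 6 = 30$)
$r = -30$ ($r = \left(-1\right) 30 = -30$)
$f{\left(v,P \right)} = \frac{1}{4 - 60 v}$ ($f{\left(v,P \right)} = \frac{1}{2 \left(-30\right) v + 4} = \frac{1}{- 60 v + 4} = \frac{1}{4 - 60 v}$)
$\left(187 + q{\left(f{\left(-1,-5 \right)} \right)}\right)^{2} = \left(187 + 17\right)^{2} = 204^{2} = 41616$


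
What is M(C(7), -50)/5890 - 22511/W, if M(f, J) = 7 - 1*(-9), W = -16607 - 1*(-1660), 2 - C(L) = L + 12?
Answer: 66414471/44018915 ≈ 1.5088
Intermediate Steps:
C(L) = -10 - L (C(L) = 2 - (L + 12) = 2 - (12 + L) = 2 + (-12 - L) = -10 - L)
W = -14947 (W = -16607 + 1660 = -14947)
M(f, J) = 16 (M(f, J) = 7 + 9 = 16)
M(C(7), -50)/5890 - 22511/W = 16/5890 - 22511/(-14947) = 16*(1/5890) - 22511*(-1/14947) = 8/2945 + 22511/14947 = 66414471/44018915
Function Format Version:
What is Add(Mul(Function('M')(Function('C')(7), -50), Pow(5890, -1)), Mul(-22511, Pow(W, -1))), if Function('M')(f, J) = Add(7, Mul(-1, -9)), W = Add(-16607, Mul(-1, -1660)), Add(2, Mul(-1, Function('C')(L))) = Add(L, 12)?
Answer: Rational(66414471, 44018915) ≈ 1.5088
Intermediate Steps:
Function('C')(L) = Add(-10, Mul(-1, L)) (Function('C')(L) = Add(2, Mul(-1, Add(L, 12))) = Add(2, Mul(-1, Add(12, L))) = Add(2, Add(-12, Mul(-1, L))) = Add(-10, Mul(-1, L)))
W = -14947 (W = Add(-16607, 1660) = -14947)
Function('M')(f, J) = 16 (Function('M')(f, J) = Add(7, 9) = 16)
Add(Mul(Function('M')(Function('C')(7), -50), Pow(5890, -1)), Mul(-22511, Pow(W, -1))) = Add(Mul(16, Pow(5890, -1)), Mul(-22511, Pow(-14947, -1))) = Add(Mul(16, Rational(1, 5890)), Mul(-22511, Rational(-1, 14947))) = Add(Rational(8, 2945), Rational(22511, 14947)) = Rational(66414471, 44018915)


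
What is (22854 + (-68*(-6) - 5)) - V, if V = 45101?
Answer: -21844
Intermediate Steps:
(22854 + (-68*(-6) - 5)) - V = (22854 + (-68*(-6) - 5)) - 1*45101 = (22854 + (408 - 5)) - 45101 = (22854 + 403) - 45101 = 23257 - 45101 = -21844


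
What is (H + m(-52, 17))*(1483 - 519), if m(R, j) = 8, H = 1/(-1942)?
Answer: 7487870/971 ≈ 7711.5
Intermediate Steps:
H = -1/1942 ≈ -0.00051493
(H + m(-52, 17))*(1483 - 519) = (-1/1942 + 8)*(1483 - 519) = (15535/1942)*964 = 7487870/971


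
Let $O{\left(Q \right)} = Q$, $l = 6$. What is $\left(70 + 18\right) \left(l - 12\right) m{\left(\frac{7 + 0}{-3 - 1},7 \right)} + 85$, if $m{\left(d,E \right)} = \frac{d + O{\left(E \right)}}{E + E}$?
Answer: $-113$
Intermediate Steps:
$m{\left(d,E \right)} = \frac{E + d}{2 E}$ ($m{\left(d,E \right)} = \frac{d + E}{E + E} = \frac{E + d}{2 E}$)
$\left(70 + 18\right) \left(l - 12\right) m{\left(\frac{7 + 0}{-3 - 1},7 \right)} + 85 = \left(70 + 18\right) \left(6 - 12\right) \frac{7 + \frac{7 + 0}{-3 - 1}}{2 \cdot 7} + 85 = 88 \left(-6\right) \frac{1}{2} \cdot \frac{1}{7} \left(7 + \frac{7}{-4}\right) + 85 = - 528 \cdot \frac{1}{2} \cdot \frac{1}{7} \left(7 + 7 \left(- \frac{1}{4}\right)\right) + 85 = - 528 \cdot \frac{1}{2} \cdot \frac{1}{7} \left(7 - \frac{7}{4}\right) + 85 = - 528 \cdot \frac{1}{2} \cdot \frac{1}{7} \cdot \frac{21}{4} + 85 = \left(-528\right) \frac{3}{8} + 85 = -198 + 85 = -113$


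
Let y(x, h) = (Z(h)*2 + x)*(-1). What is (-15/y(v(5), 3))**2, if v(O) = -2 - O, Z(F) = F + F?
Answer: 9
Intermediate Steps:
Z(F) = 2*F
y(x, h) = -x - 4*h (y(x, h) = ((2*h)*2 + x)*(-1) = (4*h + x)*(-1) = (x + 4*h)*(-1) = -x - 4*h)
(-15/y(v(5), 3))**2 = (-15/(-(-2 - 1*5) - 4*3))**2 = (-15/(-(-2 - 5) - 12))**2 = (-15/(-1*(-7) - 12))**2 = (-15/(7 - 12))**2 = (-15/(-5))**2 = (-15*(-1/5))**2 = 3**2 = 9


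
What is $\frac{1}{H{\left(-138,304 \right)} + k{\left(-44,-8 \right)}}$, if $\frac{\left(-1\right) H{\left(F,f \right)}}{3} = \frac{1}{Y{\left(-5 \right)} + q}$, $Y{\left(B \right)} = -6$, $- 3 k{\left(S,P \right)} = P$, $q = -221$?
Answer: $\frac{681}{1825} \approx 0.37315$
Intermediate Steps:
$k{\left(S,P \right)} = - \frac{P}{3}$
$H{\left(F,f \right)} = \frac{3}{227}$ ($H{\left(F,f \right)} = - \frac{3}{-6 - 221} = - \frac{3}{-227} = \left(-3\right) \left(- \frac{1}{227}\right) = \frac{3}{227}$)
$\frac{1}{H{\left(-138,304 \right)} + k{\left(-44,-8 \right)}} = \frac{1}{\frac{3}{227} - - \frac{8}{3}} = \frac{1}{\frac{3}{227} + \frac{8}{3}} = \frac{1}{\frac{1825}{681}} = \frac{681}{1825}$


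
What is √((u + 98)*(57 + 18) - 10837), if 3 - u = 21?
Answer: I*√4837 ≈ 69.549*I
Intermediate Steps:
u = -18 (u = 3 - 1*21 = 3 - 21 = -18)
√((u + 98)*(57 + 18) - 10837) = √((-18 + 98)*(57 + 18) - 10837) = √(80*75 - 10837) = √(6000 - 10837) = √(-4837) = I*√4837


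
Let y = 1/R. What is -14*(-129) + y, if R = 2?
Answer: 3613/2 ≈ 1806.5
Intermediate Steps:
y = 1/2 ≈ 0.50000
-14*(-129) + y = -14*(-129) + 1/2 = 1806 + 1/2 = 3613/2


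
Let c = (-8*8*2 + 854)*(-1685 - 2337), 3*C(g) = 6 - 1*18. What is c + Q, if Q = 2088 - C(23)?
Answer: -2917880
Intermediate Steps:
C(g) = -4 (C(g) = (6 - 1*18)/3 = (6 - 18)/3 = (⅓)*(-12) = -4)
c = -2919972 (c = (-64*2 + 854)*(-4022) = (-128 + 854)*(-4022) = 726*(-4022) = -2919972)
Q = 2092 (Q = 2088 - 1*(-4) = 2088 + 4 = 2092)
c + Q = -2919972 + 2092 = -2917880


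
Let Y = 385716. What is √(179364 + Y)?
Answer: 2*√141270 ≈ 751.72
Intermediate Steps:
√(179364 + Y) = √(179364 + 385716) = √565080 = 2*√141270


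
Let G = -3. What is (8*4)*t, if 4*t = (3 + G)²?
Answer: 0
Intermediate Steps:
t = 0 (t = (3 - 3)²/4 = (¼)*0² = (¼)*0 = 0)
(8*4)*t = (8*4)*0 = 32*0 = 0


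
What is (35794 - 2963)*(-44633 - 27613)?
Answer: -2371908426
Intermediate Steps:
(35794 - 2963)*(-44633 - 27613) = 32831*(-72246) = -2371908426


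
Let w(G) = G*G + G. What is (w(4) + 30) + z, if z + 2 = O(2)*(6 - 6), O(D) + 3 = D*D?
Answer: 48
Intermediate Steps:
O(D) = -3 + D**2 (O(D) = -3 + D*D = -3 + D**2)
z = -2 (z = -2 + (-3 + 2**2)*(6 - 6) = -2 + (-3 + 4)*0 = -2 + 1*0 = -2 + 0 = -2)
w(G) = G + G**2 (w(G) = G**2 + G = G + G**2)
(w(4) + 30) + z = (4*(1 + 4) + 30) - 2 = (4*5 + 30) - 2 = (20 + 30) - 2 = 50 - 2 = 48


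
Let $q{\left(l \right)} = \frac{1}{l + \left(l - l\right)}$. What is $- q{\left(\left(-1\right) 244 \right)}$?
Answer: $\frac{1}{244} \approx 0.0040984$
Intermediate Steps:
$q{\left(l \right)} = \frac{1}{l}$ ($q{\left(l \right)} = \frac{1}{l + 0} = \frac{1}{l}$)
$- q{\left(\left(-1\right) 244 \right)} = - \frac{1}{\left(-1\right) 244} = - \frac{1}{-244} = \left(-1\right) \left(- \frac{1}{244}\right) = \frac{1}{244}$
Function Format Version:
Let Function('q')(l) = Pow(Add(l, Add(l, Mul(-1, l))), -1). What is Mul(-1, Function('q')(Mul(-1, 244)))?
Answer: Rational(1, 244) ≈ 0.0040984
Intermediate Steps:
Function('q')(l) = Pow(l, -1) (Function('q')(l) = Pow(Add(l, 0), -1) = Pow(l, -1))
Mul(-1, Function('q')(Mul(-1, 244))) = Mul(-1, Pow(Mul(-1, 244), -1)) = Mul(-1, Pow(-244, -1)) = Mul(-1, Rational(-1, 244)) = Rational(1, 244)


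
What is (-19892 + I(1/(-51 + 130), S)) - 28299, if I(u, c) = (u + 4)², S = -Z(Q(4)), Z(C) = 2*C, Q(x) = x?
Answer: -300659542/6241 ≈ -48175.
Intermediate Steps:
S = -8 (S = -2*4 = -1*8 = -8)
I(u, c) = (4 + u)²
(-19892 + I(1/(-51 + 130), S)) - 28299 = (-19892 + (4 + 1/(-51 + 130))²) - 28299 = (-19892 + (4 + 1/79)²) - 28299 = (-19892 + (317/79)²) - 28299 = (-19892 + 100489/6241) - 28299 = -124045483/6241 - 28299 = -300659542/6241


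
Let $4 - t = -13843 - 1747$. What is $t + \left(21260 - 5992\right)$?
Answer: $30862$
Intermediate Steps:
$t = 15594$ ($t = 4 - \left(-13843 - 1747\right) = 4 - -15590 = 4 + 15590 = 15594$)
$t + \left(21260 - 5992\right) = 15594 + \left(21260 - 5992\right) = 15594 + 15268 = 30862$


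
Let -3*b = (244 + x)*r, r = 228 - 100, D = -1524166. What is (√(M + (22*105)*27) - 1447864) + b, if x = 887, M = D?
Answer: -1496120 + 2*I*√365449 ≈ -1.4961e+6 + 1209.0*I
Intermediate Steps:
M = -1524166
r = 128
b = -48256 (b = -(244 + 887)*128/3 = -377*128 = -⅓*144768 = -48256)
(√(M + (22*105)*27) - 1447864) + b = (√(-1524166 + (22*105)*27) - 1447864) - 48256 = (√(-1524166 + 2310*27) - 1447864) - 48256 = (√(-1524166 + 62370) - 1447864) - 48256 = (√(-1461796) - 1447864) - 48256 = (2*I*√365449 - 1447864) - 48256 = (-1447864 + 2*I*√365449) - 48256 = -1496120 + 2*I*√365449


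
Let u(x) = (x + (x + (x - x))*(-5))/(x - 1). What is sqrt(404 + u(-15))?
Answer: sqrt(1601)/2 ≈ 20.006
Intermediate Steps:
u(x) = -4*x/(-1 + x) (u(x) = (x + (x + 0)*(-5))/(-1 + x) = (x + x*(-5))/(-1 + x) = (x - 5*x)/(-1 + x) = (-4*x)/(-1 + x) = -4*x/(-1 + x))
sqrt(404 + u(-15)) = sqrt(404 - 4*(-15)/(-1 - 15)) = sqrt(404 - 4*(-15)/(-16)) = sqrt(404 - 4*(-15)*(-1/16)) = sqrt(404 - 15/4) = sqrt(1601/4) = sqrt(1601)/2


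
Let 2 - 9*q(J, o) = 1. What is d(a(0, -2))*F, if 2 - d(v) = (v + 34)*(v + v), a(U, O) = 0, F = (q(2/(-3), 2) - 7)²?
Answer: 7688/81 ≈ 94.914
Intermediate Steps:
q(J, o) = ⅑ (q(J, o) = 2/9 - ⅑*1 = 2/9 - ⅑ = ⅑)
F = 3844/81 (F = (⅑ - 7)² = (-62/9)² = 3844/81 ≈ 47.457)
d(v) = 2 - 2*v*(34 + v) (d(v) = 2 - (v + 34)*(v + v) = 2 - (34 + v)*2*v = 2 - 2*v*(34 + v))
d(a(0, -2))*F = (2 - 68*0 - 2*0²)*(3844/81) = (2 + 0 - 2*0)*(3844/81) = (2 + 0 + 0)*(3844/81) = 2*(3844/81) = 7688/81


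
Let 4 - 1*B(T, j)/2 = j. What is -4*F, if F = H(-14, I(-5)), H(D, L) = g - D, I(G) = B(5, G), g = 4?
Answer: -72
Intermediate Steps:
B(T, j) = 8 - 2*j
I(G) = 8 - 2*G
H(D, L) = 4 - D
F = 18 (F = 4 - 1*(-14) = 4 + 14 = 18)
-4*F = -4*18 = -72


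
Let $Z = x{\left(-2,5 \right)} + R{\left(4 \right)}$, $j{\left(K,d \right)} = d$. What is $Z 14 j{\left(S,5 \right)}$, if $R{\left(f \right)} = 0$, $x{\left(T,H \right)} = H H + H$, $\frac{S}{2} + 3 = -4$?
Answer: $2100$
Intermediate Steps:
$S = -14$ ($S = -6 + 2 \left(-4\right) = -6 - 8 = -14$)
$x{\left(T,H \right)} = H + H^{2}$ ($x{\left(T,H \right)} = H^{2} + H = H + H^{2}$)
$Z = 30$ ($Z = 5 \left(1 + 5\right) + 0 = 5 \cdot 6 + 0 = 30 + 0 = 30$)
$Z 14 j{\left(S,5 \right)} = 30 \cdot 14 \cdot 5 = 420 \cdot 5 = 2100$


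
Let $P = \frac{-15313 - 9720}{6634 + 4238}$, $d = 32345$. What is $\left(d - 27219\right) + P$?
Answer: $\frac{55704839}{10872} \approx 5123.7$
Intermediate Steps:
$P = - \frac{25033}{10872} \approx -2.3025$
$\left(d - 27219\right) + P = \left(32345 - 27219\right) - \frac{25033}{10872} = 5126 - \frac{25033}{10872} = \frac{55704839}{10872}$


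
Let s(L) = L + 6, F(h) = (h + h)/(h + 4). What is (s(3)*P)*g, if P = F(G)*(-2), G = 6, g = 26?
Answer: -2808/5 ≈ -561.60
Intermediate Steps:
F(h) = 2*h/(4 + h) (F(h) = (2*h)/(4 + h) = 2*h/(4 + h))
s(L) = 6 + L
P = -12/5 (P = (2*6/(4 + 6))*(-2) = (2*6/10)*(-2) = (2*6*(1/10))*(-2) = (6/5)*(-2) = -12/5 ≈ -2.4000)
(s(3)*P)*g = ((6 + 3)*(-12/5))*26 = (9*(-12/5))*26 = -108/5*26 = -2808/5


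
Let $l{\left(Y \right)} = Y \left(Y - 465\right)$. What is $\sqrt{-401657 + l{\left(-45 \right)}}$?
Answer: $i \sqrt{378707} \approx 615.39 i$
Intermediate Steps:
$l{\left(Y \right)} = Y \left(-465 + Y\right)$
$\sqrt{-401657 + l{\left(-45 \right)}} = \sqrt{-401657 - 45 \left(-465 - 45\right)} = \sqrt{-401657 - -22950} = \sqrt{-401657 + 22950} = \sqrt{-378707} = i \sqrt{378707}$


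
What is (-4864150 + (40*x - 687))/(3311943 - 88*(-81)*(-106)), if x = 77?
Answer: -4861757/2556375 ≈ -1.9018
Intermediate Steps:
(-4864150 + (40*x - 687))/(3311943 - 88*(-81)*(-106)) = (-4864150 + (40*77 - 687))/(3311943 - 88*(-81)*(-106)) = (-4864150 + (3080 - 687))/(3311943 + 7128*(-106)) = (-4864150 + 2393)/(3311943 - 755568) = -4861757/2556375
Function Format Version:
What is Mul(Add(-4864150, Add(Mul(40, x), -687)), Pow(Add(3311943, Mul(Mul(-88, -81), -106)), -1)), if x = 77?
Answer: Rational(-4861757, 2556375) ≈ -1.9018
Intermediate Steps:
Mul(Add(-4864150, Add(Mul(40, x), -687)), Pow(Add(3311943, Mul(Mul(-88, -81), -106)), -1)) = Mul(Add(-4864150, Add(Mul(40, 77), -687)), Pow(Add(3311943, Mul(Mul(-88, -81), -106)), -1)) = Mul(Add(-4864150, Add(3080, -687)), Pow(Add(3311943, Mul(7128, -106)), -1)) = Mul(Add(-4864150, 2393), Pow(Add(3311943, -755568), -1)) = Mul(-4861757, Pow(2556375, -1)) = Mul(-4861757, Rational(1, 2556375)) = Rational(-4861757, 2556375)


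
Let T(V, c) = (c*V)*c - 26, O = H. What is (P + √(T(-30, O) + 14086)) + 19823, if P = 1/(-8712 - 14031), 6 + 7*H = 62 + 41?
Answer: 450834488/22743 + √406670/7 ≈ 19914.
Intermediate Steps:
H = 97/7 (H = -6/7 + (62 + 41)/7 = -6/7 + (⅐)*103 = -6/7 + 103/7 = 97/7 ≈ 13.857)
O = 97/7 ≈ 13.857
T(V, c) = -26 + V*c² (T(V, c) = (V*c)*c - 26 = V*c² - 26 = -26 + V*c²)
P = -1/22743 (P = 1/(-22743) = -1/22743 ≈ -4.3970e-5)
(P + √(T(-30, O) + 14086)) + 19823 = (-1/22743 + √((-26 - 30*(97/7)²) + 14086)) + 19823 = (-1/22743 + √((-26 - 30*9409/49) + 14086)) + 19823 = (-1/22743 + √((-26 - 282270/49) + 14086)) + 19823 = (-1/22743 + √(-283544/49 + 14086)) + 19823 = (-1/22743 + √(406670/49)) + 19823 = (-1/22743 + √406670/7) + 19823 = 450834488/22743 + √406670/7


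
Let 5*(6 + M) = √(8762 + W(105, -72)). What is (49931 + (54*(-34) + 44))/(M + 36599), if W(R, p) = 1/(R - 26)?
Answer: 3479062093325/2644618414576 - 722085*√6075969/2644618414576 ≈ 1.3149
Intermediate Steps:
W(R, p) = 1/(-26 + R)
M = -6 + 3*√6075969/395 (M = -6 + √(8762 + 1/(-26 + 105))/5 = -6 + √(8762 + 1/79)/5 = -6 + √(692199/79)/5 = -6 + (3*√6075969/79)/5 = -6 + 3*√6075969/395 ≈ 12.721)
(49931 + (54*(-34) + 44))/(M + 36599) = (49931 + (54*(-34) + 44))/((-6 + 3*√6075969/395) + 36599) = (49931 + (-1836 + 44))/(36593 + 3*√6075969/395) = (49931 - 1792)/(36593 + 3*√6075969/395) = 48139/(36593 + 3*√6075969/395)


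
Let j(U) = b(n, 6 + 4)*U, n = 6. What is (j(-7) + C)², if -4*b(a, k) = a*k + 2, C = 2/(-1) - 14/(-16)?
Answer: 737881/64 ≈ 11529.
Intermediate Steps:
C = -9/8 (C = 2*(-1) - 14*(-1/16) = -2 + 7/8 = -9/8 ≈ -1.1250)
b(a, k) = -½ - a*k/4 (b(a, k) = -(a*k + 2)/4 = -(2 + a*k)/4 = -½ - a*k/4)
j(U) = -31*U/2 (j(U) = (-½ - ¼*6*(6 + 4))*U = (-½ - ¼*6*10)*U = (-½ - 15)*U = -31*U/2)
(j(-7) + C)² = (-31/2*(-7) - 9/8)² = (217/2 - 9/8)² = (859/8)² = 737881/64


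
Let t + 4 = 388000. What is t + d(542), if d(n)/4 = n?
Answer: 390164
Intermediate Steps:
t = 387996 (t = -4 + 388000 = 387996)
d(n) = 4*n
t + d(542) = 387996 + 4*542 = 387996 + 2168 = 390164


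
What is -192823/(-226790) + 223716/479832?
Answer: 2984566612/2267106235 ≈ 1.3165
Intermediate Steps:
-192823/(-226790) + 223716/479832 = -192823*(-1/226790) + 223716*(1/479832) = 192823/226790 + 18643/39986 = 2984566612/2267106235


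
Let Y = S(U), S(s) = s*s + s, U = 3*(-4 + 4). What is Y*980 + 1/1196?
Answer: 1/1196 ≈ 0.00083612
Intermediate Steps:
U = 0 (U = 3*0 = 0)
S(s) = s + s² (S(s) = s² + s = s + s²)
Y = 0 (Y = 0*(1 + 0) = 0*1 = 0)
Y*980 + 1/1196 = 0*980 + 1/1196 = 0 + 1/1196 = 1/1196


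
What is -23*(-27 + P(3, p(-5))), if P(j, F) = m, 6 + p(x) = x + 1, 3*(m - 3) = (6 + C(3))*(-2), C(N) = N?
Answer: 690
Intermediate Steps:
m = -3 (m = 3 + ((6 + 3)*(-2))/3 = 3 + (9*(-2))/3 = 3 + (1/3)*(-18) = 3 - 6 = -3)
p(x) = -5 + x (p(x) = -6 + (x + 1) = -6 + (1 + x) = -5 + x)
P(j, F) = -3
-23*(-27 + P(3, p(-5))) = -23*(-27 - 3) = -23*(-30) = 690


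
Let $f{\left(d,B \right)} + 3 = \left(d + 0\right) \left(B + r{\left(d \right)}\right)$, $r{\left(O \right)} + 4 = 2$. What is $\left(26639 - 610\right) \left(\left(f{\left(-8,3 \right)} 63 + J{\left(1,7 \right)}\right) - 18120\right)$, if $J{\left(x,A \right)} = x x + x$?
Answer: $-489631519$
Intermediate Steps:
$r{\left(O \right)} = -2$ ($r{\left(O \right)} = -4 + 2 = -2$)
$J{\left(x,A \right)} = x + x^{2}$ ($J{\left(x,A \right)} = x^{2} + x = x + x^{2}$)
$f{\left(d,B \right)} = -3 + d \left(-2 + B\right)$ ($f{\left(d,B \right)} = -3 + \left(d + 0\right) \left(B - 2\right) = -3 + d \left(-2 + B\right)$)
$\left(26639 - 610\right) \left(\left(f{\left(-8,3 \right)} 63 + J{\left(1,7 \right)}\right) - 18120\right) = \left(26639 - 610\right) \left(\left(\left(-3 - -16 + 3 \left(-8\right)\right) 63 + 1 \left(1 + 1\right)\right) - 18120\right) = 26029 \left(\left(\left(-3 + 16 - 24\right) 63 + 1 \cdot 2\right) - 18120\right) = 26029 \left(\left(\left(-11\right) 63 + 2\right) - 18120\right) = 26029 \left(\left(-693 + 2\right) - 18120\right) = 26029 \left(-691 - 18120\right) = 26029 \left(-18811\right) = -489631519$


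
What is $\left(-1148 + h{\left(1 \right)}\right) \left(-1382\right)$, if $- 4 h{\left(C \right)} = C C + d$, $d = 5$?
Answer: $1588609$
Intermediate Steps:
$h{\left(C \right)} = - \frac{5}{4} - \frac{C^{2}}{4}$ ($h{\left(C \right)} = - \frac{C C + 5}{4} = - \frac{C^{2} + 5}{4} = - \frac{5 + C^{2}}{4} = - \frac{5}{4} - \frac{C^{2}}{4}$)
$\left(-1148 + h{\left(1 \right)}\right) \left(-1382\right) = \left(-1148 - \left(\frac{5}{4} + \frac{1^{2}}{4}\right)\right) \left(-1382\right) = \left(-1148 - \frac{3}{2}\right) \left(-1382\right) = \left(- \frac{2299}{2}\right) \left(-1382\right) = 1588609$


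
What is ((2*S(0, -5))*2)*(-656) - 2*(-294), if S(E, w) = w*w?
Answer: -65012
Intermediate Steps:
S(E, w) = w**2
((2*S(0, -5))*2)*(-656) - 2*(-294) = ((2*(-5)**2)*2)*(-656) - 2*(-294) = ((2*25)*2)*(-656) + 588 = (50*2)*(-656) + 588 = 100*(-656) + 588 = -65600 + 588 = -65012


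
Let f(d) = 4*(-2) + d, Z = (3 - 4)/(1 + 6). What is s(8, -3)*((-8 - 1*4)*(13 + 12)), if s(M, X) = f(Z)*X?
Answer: -51300/7 ≈ -7328.6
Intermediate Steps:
Z = -⅐ (Z = -1/7 = -1*⅐ = -⅐ ≈ -0.14286)
f(d) = -8 + d
s(M, X) = -57*X/7 (s(M, X) = (-8 - ⅐)*X = -57*X/7)
s(8, -3)*((-8 - 1*4)*(13 + 12)) = (-57/7*(-3))*((-8 - 1*4)*(13 + 12)) = 171*((-8 - 4)*25)/7 = 171*(-12*25)/7 = (171/7)*(-300) = -51300/7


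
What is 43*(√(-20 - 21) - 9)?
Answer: -387 + 43*I*√41 ≈ -387.0 + 275.33*I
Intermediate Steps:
43*(√(-20 - 21) - 9) = 43*(√(-41) - 9) = 43*(I*√41 - 9) = 43*(-9 + I*√41) = -387 + 43*I*√41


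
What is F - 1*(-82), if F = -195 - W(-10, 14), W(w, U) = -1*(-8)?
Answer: -121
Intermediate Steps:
W(w, U) = 8
F = -203 (F = -195 - 1*8 = -195 - 8 = -203)
F - 1*(-82) = -203 - 1*(-82) = -203 + 82 = -121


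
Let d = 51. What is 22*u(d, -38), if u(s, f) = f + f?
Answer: -1672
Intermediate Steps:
u(s, f) = 2*f
22*u(d, -38) = 22*(2*(-38)) = 22*(-76) = -1672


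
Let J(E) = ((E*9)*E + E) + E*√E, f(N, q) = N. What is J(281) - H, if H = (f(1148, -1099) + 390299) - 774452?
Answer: 1093935 + 281*√281 ≈ 1.0986e+6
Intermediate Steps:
H = -383005 (H = (1148 + 390299) - 774452 = 391447 - 774452 = -383005)
J(E) = E + E^(3/2) + 9*E² (J(E) = ((9*E)*E + E) + E^(3/2) = (9*E² + E) + E^(3/2) = (E + 9*E²) + E^(3/2) = E + E^(3/2) + 9*E²)
J(281) - H = (281 + 281^(3/2) + 9*281²) - 1*(-383005) = (281 + 281*√281 + 9*78961) + 383005 = (281 + 281*√281 + 710649) + 383005 = (710930 + 281*√281) + 383005 = 1093935 + 281*√281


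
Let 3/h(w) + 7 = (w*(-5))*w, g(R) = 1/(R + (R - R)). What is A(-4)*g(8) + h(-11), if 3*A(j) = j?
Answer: -35/204 ≈ -0.17157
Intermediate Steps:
A(j) = j/3
g(R) = 1/R (g(R) = 1/(R + 0) = 1/R)
h(w) = 3/(-7 - 5*w²) (h(w) = 3/(-7 + (w*(-5))*w) = 3/(-7 + (-5*w)*w) = 3/(-7 - 5*w²))
A(-4)*g(8) + h(-11) = ((⅓)*(-4))/8 - 3/(7 + 5*(-11)²) = -4/3*⅛ - 3/(7 + 5*121) = -⅙ - 3/(7 + 605) = -⅙ - 3/612 = -⅙ - 3*1/612 = -⅙ - 1/204 = -35/204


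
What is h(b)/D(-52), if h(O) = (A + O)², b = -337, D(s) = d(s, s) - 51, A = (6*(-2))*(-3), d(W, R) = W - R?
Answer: -90601/51 ≈ -1776.5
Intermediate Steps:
A = 36 (A = -12*(-3) = 36)
D(s) = -51 (D(s) = (s - s) - 51 = 0 - 51 = -51)
h(O) = (36 + O)²
h(b)/D(-52) = (36 - 337)²/(-51) = (-301)²*(-1/51) = 90601*(-1/51) = -90601/51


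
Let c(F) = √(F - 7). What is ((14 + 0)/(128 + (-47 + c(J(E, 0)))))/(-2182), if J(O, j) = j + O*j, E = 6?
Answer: -567/7165688 + 7*I*√7/7165688 ≈ -7.9127e-5 + 2.5846e-6*I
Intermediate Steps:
c(F) = √(-7 + F)
((14 + 0)/(128 + (-47 + c(J(E, 0)))))/(-2182) = ((14 + 0)/(128 + (-47 + √(-7 + 0*(1 + 6)))))/(-2182) = -7/(1091*(128 + (-47 + √(-7 + 0*7)))) = -7/(1091*(128 + (-47 + √(-7 + 0)))) = -7/(1091*(128 + (-47 + √(-7)))) = -7/(1091*(128 + (-47 + I*√7))) = -7/(1091*(81 + I*√7))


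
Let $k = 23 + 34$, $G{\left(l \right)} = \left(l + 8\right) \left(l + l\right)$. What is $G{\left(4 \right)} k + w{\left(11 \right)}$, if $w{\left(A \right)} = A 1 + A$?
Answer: $5494$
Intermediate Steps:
$G{\left(l \right)} = 2 l \left(8 + l\right)$ ($G{\left(l \right)} = \left(8 + l\right) 2 l = 2 l \left(8 + l\right)$)
$w{\left(A \right)} = 2 A$ ($w{\left(A \right)} = A + A = 2 A$)
$k = 57$
$G{\left(4 \right)} k + w{\left(11 \right)} = 2 \cdot 4 \left(8 + 4\right) 57 + 2 \cdot 11 = 2 \cdot 4 \cdot 12 \cdot 57 + 22 = 96 \cdot 57 + 22 = 5472 + 22 = 5494$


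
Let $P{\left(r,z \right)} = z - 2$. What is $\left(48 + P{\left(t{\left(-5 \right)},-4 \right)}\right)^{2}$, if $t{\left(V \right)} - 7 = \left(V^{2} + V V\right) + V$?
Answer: $1764$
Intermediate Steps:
$t{\left(V \right)} = 7 + V + 2 V^{2}$ ($t{\left(V \right)} = 7 + \left(\left(V^{2} + V V\right) + V\right) = 7 + \left(\left(V^{2} + V^{2}\right) + V\right) = 7 + \left(2 V^{2} + V\right) = 7 + \left(V + 2 V^{2}\right) = 7 + V + 2 V^{2}$)
$P{\left(r,z \right)} = -2 + z$
$\left(48 + P{\left(t{\left(-5 \right)},-4 \right)}\right)^{2} = \left(48 - 6\right)^{2} = 42^{2} = 1764$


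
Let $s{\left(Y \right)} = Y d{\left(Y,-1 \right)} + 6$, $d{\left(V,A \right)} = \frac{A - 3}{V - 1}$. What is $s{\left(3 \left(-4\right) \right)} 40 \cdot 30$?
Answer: $\frac{36000}{13} \approx 2769.2$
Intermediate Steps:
$d{\left(V,A \right)} = \frac{-3 + A}{-1 + V}$
$s{\left(Y \right)} = 6 - \frac{4 Y}{-1 + Y}$ ($s{\left(Y \right)} = Y \frac{-3 - 1}{-1 + Y} + 6 = Y \frac{1}{-1 + Y} \left(-4\right) + 6 = Y \left(- \frac{4}{-1 + Y}\right) + 6 = - \frac{4 Y}{-1 + Y} + 6 = 6 - \frac{4 Y}{-1 + Y}$)
$s{\left(3 \left(-4\right) \right)} 40 \cdot 30 = \frac{2 \left(-3 + 3 \left(-4\right)\right)}{-1 + 3 \left(-4\right)} 40 \cdot 30 = \frac{2 \left(-3 - 12\right)}{-1 - 12} \cdot 40 \cdot 30 = 2 \frac{1}{-13} \left(-15\right) 40 \cdot 30 = 2 \left(- \frac{1}{13}\right) \left(-15\right) 40 \cdot 30 = \frac{30}{13} \cdot 40 \cdot 30 = \frac{1200}{13} \cdot 30 = \frac{36000}{13}$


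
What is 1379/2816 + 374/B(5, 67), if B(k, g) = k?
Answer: 1060079/14080 ≈ 75.290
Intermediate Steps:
1379/2816 + 374/B(5, 67) = 1379/2816 + 374/5 = 1060079/14080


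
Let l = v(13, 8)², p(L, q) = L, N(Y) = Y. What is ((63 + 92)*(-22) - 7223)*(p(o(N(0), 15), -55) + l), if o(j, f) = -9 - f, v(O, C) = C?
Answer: -425320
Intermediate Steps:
l = 64 (l = 8² = 64)
((63 + 92)*(-22) - 7223)*(p(o(N(0), 15), -55) + l) = ((63 + 92)*(-22) - 7223)*((-9 - 1*15) + 64) = (155*(-22) - 7223)*((-9 - 15) + 64) = (-3410 - 7223)*(-24 + 64) = -10633*40 = -425320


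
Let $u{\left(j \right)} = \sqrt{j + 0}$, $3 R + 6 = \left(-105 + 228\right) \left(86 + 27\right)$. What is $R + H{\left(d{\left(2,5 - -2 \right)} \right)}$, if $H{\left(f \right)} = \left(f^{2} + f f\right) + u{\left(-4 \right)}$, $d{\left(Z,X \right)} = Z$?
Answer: $4639 + 2 i \approx 4639.0 + 2.0 i$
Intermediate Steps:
$R = 4631$ ($R = -2 + \frac{\left(-105 + 228\right) \left(86 + 27\right)}{3} = -2 + \frac{123 \cdot 113}{3} = -2 + \frac{1}{3} \cdot 13899 = -2 + 4633 = 4631$)
$u{\left(j \right)} = \sqrt{j}$
$H{\left(f \right)} = 2 i + 2 f^{2}$ ($H{\left(f \right)} = \left(f^{2} + f f\right) + \sqrt{-4} = \left(f^{2} + f^{2}\right) + 2 i = 2 f^{2} + 2 i = 2 i + 2 f^{2}$)
$R + H{\left(d{\left(2,5 - -2 \right)} \right)} = 4631 + \left(2 i + 2 \cdot 2^{2}\right) = 4631 + \left(2 i + 2 \cdot 4\right) = 4631 + \left(2 i + 8\right) = 4631 + \left(8 + 2 i\right) = 4639 + 2 i$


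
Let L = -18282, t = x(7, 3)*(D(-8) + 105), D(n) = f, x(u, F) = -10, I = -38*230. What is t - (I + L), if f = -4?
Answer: 26012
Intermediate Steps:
I = -8740
D(n) = -4
t = -1010 (t = -10*(-4 + 105) = -10*101 = -1010)
t - (I + L) = -1010 - (-8740 - 18282) = -1010 - 1*(-27022) = -1010 + 27022 = 26012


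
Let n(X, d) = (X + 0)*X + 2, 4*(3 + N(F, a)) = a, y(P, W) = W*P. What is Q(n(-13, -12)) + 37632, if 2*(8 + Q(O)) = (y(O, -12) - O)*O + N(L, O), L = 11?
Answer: -1219381/8 ≈ -1.5242e+5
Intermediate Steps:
y(P, W) = P*W
N(F, a) = -3 + a/4
n(X, d) = 2 + X² (n(X, d) = X*X + 2 = X² + 2 = 2 + X²)
Q(O) = -19/2 - 13*O²/2 + O/8 (Q(O) = -8 + ((O*(-12) - O)*O + (-3 + O/4))/2 = -8 + ((-12*O - O)*O + (-3 + O/4))/2 = -8 + ((-13*O)*O + (-3 + O/4))/2 = -8 + (-13*O² + (-3 + O/4))/2 = -8 + (-3 - 13*O² + O/4)/2 = -8 + (-3/2 - 13*O²/2 + O/8) = -19/2 - 13*O²/2 + O/8)
Q(n(-13, -12)) + 37632 = (-19/2 - 13*(2 + (-13)²)²/2 + (2 + (-13)²)/8) + 37632 = (-19/2 - 13*(2 + 169)²/2 + (2 + 169)/8) + 37632 = (-19/2 - 13/2*171² + (⅛)*171) + 37632 = (-19/2 - 13/2*29241 + 171/8) + 37632 = (-19/2 - 380133/2 + 171/8) + 37632 = -1520437/8 + 37632 = -1219381/8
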